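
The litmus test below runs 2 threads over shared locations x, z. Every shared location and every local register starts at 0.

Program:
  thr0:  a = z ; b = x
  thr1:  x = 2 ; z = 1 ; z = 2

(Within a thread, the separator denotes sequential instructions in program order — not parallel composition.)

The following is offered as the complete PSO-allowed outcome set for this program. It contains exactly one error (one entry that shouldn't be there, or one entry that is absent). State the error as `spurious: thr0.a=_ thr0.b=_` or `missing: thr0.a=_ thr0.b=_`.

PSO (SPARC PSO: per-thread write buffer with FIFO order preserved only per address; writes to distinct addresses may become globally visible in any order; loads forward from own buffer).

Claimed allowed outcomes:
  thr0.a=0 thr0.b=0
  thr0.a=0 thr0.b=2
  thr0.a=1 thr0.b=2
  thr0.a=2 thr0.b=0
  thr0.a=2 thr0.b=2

missing: thr0.a=1 thr0.b=0

outcome vector order: (thr0.a,thr0.b)
[PSO] allowed = {(0,0); (0,2); (1,0); (1,2); (2,0); (2,2)}
PSO∖claimed = {(1,0)}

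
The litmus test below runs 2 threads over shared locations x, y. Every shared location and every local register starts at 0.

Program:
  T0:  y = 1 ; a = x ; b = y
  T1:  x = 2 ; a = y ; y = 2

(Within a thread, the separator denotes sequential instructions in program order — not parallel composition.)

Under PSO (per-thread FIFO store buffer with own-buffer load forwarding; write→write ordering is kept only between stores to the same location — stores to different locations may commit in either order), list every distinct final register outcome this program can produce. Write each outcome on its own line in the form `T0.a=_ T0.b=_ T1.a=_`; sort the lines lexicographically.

outcome vector order: (T0.a,T0.b,T1.a)
|PSO outcomes| = 8

T0.a=0 T0.b=1 T1.a=0
T0.a=0 T0.b=1 T1.a=1
T0.a=0 T0.b=2 T1.a=0
T0.a=0 T0.b=2 T1.a=1
T0.a=2 T0.b=1 T1.a=0
T0.a=2 T0.b=1 T1.a=1
T0.a=2 T0.b=2 T1.a=0
T0.a=2 T0.b=2 T1.a=1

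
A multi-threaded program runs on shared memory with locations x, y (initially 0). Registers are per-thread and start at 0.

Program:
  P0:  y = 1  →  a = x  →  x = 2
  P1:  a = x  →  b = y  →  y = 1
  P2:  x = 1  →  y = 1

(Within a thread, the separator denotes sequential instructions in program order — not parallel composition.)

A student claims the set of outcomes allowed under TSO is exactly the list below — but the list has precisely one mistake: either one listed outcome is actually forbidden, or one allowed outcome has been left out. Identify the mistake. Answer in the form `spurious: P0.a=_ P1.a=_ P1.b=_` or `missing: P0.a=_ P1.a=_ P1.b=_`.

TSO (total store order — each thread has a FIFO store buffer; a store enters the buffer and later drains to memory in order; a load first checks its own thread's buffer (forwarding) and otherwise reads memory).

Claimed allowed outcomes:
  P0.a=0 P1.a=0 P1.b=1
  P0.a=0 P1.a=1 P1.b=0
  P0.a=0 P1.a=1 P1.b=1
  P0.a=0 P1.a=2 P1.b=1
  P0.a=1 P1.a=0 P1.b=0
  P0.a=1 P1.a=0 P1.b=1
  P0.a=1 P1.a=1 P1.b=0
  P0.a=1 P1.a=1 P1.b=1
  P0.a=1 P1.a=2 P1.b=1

missing: P0.a=0 P1.a=0 P1.b=0

outcome vector order: (P0.a,P1.a,P1.b)
[TSO] allowed = {<0 0 0>, <0 0 1>, <0 1 0>, <0 1 1>, <0 2 1>, <1 0 0>, <1 0 1>, <1 1 0>, <1 1 1>, <1 2 1>}
TSO∖claimed = {<0 0 0>}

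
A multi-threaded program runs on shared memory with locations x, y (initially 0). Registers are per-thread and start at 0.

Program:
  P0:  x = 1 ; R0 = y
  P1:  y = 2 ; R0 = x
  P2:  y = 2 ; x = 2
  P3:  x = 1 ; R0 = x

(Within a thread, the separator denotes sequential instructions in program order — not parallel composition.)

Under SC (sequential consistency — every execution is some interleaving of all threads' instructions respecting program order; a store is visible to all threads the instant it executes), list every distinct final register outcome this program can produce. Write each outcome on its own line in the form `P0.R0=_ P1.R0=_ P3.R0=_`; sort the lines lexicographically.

outcome vector order: (P0.R0,P1.R0,P3.R0)
|SC outcomes| = 10

P0.R0=0 P1.R0=1 P3.R0=1
P0.R0=0 P1.R0=1 P3.R0=2
P0.R0=0 P1.R0=2 P3.R0=1
P0.R0=0 P1.R0=2 P3.R0=2
P0.R0=2 P1.R0=0 P3.R0=1
P0.R0=2 P1.R0=0 P3.R0=2
P0.R0=2 P1.R0=1 P3.R0=1
P0.R0=2 P1.R0=1 P3.R0=2
P0.R0=2 P1.R0=2 P3.R0=1
P0.R0=2 P1.R0=2 P3.R0=2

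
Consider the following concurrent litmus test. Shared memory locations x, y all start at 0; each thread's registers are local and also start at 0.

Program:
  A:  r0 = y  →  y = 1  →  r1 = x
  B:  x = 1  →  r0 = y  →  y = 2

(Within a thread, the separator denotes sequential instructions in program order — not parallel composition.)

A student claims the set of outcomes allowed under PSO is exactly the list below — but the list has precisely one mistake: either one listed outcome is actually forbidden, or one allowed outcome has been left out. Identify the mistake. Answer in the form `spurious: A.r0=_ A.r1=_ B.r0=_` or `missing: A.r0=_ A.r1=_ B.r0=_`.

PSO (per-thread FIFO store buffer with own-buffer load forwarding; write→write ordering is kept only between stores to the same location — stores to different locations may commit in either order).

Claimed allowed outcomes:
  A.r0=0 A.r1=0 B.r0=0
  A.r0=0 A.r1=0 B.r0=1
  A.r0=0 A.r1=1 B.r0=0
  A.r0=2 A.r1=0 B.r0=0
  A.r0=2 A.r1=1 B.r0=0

outcome vector order: (A.r0,A.r1,B.r0)
[PSO] allowed = {(0,0,0), (0,0,1), (0,1,0), (0,1,1), (2,0,0), (2,1,0)}
PSO∖claimed = {(0,1,1)}

missing: A.r0=0 A.r1=1 B.r0=1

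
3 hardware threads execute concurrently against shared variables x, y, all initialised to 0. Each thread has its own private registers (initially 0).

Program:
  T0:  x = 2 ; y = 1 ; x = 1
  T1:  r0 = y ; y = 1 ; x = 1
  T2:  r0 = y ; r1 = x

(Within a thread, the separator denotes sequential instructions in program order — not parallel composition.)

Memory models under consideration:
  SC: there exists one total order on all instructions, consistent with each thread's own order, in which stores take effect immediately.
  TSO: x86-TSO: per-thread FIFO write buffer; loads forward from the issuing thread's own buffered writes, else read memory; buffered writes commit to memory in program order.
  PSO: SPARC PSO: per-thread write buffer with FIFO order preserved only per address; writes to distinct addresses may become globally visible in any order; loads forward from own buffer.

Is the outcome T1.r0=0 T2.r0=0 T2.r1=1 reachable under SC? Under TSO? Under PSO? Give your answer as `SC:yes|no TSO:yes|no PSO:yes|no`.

outcome vector order: (T1.r0,T2.r0,T2.r1)
SC: 11 outcomes — {0/0/0, 0/0/1, 0/0/2, 0/1/0, 0/1/1, 0/1/2, 1/0/0, 1/0/1, 1/0/2, 1/1/1, 1/1/2}
TSO: 11 outcomes — {0/0/0, 0/0/1, 0/0/2, 0/1/0, 0/1/1, 0/1/2, 1/0/0, 1/0/1, 1/0/2, 1/1/1, 1/1/2}
PSO: 12 outcomes — {0/0/0, 0/0/1, 0/0/2, 0/1/0, 0/1/1, 0/1/2, 1/0/0, 1/0/1, 1/0/2, 1/1/0, 1/1/1, 1/1/2}
target 0/0/1 ∈ {SC,TSO,PSO}

SC:yes TSO:yes PSO:yes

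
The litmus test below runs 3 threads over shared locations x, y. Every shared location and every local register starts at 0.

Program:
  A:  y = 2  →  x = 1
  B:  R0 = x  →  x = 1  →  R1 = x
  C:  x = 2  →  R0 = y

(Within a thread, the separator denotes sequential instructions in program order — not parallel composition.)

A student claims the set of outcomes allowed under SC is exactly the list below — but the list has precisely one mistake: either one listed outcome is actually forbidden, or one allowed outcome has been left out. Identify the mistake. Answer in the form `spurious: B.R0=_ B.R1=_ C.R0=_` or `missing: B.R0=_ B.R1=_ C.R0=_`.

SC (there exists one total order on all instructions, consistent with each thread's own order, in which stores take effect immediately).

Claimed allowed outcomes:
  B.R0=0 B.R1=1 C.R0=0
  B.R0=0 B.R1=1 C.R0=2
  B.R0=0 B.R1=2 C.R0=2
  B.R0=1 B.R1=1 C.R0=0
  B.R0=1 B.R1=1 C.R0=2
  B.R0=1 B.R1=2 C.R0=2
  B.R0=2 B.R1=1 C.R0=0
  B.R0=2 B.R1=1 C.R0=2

missing: B.R0=0 B.R1=2 C.R0=0

outcome vector order: (B.R0,B.R1,C.R0)
SC (9): 0/1/0, 0/1/2, 0/2/0, 0/2/2, 1/1/0, 1/1/2, 1/2/2, 2/1/0, 2/1/2
SC∖claimed = {0/2/0}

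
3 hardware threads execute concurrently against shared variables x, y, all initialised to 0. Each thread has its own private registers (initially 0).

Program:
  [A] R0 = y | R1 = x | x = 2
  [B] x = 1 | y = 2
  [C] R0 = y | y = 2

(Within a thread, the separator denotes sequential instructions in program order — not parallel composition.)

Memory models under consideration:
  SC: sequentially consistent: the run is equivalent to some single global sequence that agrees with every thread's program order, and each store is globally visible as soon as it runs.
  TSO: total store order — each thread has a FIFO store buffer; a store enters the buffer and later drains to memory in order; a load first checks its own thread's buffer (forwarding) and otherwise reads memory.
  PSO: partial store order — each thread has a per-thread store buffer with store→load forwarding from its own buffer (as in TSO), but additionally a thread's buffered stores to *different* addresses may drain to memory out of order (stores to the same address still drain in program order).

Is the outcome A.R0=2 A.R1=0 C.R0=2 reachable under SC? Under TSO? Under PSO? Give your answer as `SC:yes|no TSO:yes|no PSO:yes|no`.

outcome vector order: (A.R0,A.R1,C.R0)
[SC] allowed = {(0,0,0); (0,0,2); (0,1,0); (0,1,2); (2,0,0); (2,1,0); (2,1,2)}
[TSO] allowed = {(0,0,0); (0,0,2); (0,1,0); (0,1,2); (2,0,0); (2,1,0); (2,1,2)}
[PSO] allowed = {(0,0,0); (0,0,2); (0,1,0); (0,1,2); (2,0,0); (2,0,2); (2,1,0); (2,1,2)}
target (2,0,2) ∈ {PSO}

SC:no TSO:no PSO:yes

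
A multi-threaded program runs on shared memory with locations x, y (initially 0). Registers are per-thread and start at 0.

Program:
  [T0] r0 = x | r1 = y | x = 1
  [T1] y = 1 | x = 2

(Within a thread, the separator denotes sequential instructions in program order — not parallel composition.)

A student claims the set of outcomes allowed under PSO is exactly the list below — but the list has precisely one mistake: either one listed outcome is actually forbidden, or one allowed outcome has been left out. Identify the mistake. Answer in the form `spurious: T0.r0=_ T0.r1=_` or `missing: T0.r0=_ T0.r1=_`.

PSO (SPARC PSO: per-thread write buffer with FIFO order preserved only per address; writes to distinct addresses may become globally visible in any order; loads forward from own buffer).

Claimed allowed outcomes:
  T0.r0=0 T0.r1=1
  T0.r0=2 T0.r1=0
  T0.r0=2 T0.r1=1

missing: T0.r0=0 T0.r1=0

outcome vector order: (T0.r0,T0.r1)
PSO: 4 outcomes — {(0,0) (0,1) (2,0) (2,1)}
PSO∖claimed = {(0,0)}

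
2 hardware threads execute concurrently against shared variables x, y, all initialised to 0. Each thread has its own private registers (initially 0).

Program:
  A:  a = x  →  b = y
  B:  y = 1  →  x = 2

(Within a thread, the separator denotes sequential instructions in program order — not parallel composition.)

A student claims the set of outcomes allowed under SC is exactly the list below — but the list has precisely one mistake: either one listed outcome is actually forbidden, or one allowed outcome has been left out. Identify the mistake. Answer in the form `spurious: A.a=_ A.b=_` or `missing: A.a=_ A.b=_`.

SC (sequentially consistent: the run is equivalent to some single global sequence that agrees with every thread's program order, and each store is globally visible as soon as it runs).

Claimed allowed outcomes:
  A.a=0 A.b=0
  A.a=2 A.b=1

missing: A.a=0 A.b=1

outcome vector order: (A.a,A.b)
SC (3): 00, 01, 21
SC∖claimed = {01}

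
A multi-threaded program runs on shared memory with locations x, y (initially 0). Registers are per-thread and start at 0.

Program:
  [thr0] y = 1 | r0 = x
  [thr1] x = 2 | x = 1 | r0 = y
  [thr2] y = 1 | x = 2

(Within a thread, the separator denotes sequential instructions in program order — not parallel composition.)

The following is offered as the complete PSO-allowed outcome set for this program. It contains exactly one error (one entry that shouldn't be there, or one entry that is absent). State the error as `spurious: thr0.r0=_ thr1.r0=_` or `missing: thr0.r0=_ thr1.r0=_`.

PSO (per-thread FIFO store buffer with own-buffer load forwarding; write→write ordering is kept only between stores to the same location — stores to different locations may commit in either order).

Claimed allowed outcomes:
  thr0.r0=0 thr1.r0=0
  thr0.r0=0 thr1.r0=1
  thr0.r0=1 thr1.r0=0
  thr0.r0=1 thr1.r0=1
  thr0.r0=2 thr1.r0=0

missing: thr0.r0=2 thr1.r0=1

outcome vector order: (thr0.r0,thr1.r0)
PSO (6): 0/0; 0/1; 1/0; 1/1; 2/0; 2/1
PSO∖claimed = {2/1}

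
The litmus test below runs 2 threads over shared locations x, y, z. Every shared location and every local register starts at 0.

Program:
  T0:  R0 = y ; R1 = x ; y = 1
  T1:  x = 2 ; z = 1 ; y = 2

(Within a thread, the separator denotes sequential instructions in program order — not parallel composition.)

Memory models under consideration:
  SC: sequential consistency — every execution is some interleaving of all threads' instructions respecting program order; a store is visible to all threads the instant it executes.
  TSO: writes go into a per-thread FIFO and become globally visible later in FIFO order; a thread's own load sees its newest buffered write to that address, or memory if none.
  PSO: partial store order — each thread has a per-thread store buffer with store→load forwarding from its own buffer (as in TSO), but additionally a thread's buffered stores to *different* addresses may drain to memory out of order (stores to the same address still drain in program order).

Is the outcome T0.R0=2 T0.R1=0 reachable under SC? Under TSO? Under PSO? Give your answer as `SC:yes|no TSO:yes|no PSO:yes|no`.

SC:no TSO:no PSO:yes

outcome vector order: (T0.R0,T0.R1)
[SC] allowed = {<0 0> <0 2> <2 2>}
[TSO] allowed = {<0 0> <0 2> <2 2>}
[PSO] allowed = {<0 0> <0 2> <2 0> <2 2>}
target <2 0> ∈ {PSO}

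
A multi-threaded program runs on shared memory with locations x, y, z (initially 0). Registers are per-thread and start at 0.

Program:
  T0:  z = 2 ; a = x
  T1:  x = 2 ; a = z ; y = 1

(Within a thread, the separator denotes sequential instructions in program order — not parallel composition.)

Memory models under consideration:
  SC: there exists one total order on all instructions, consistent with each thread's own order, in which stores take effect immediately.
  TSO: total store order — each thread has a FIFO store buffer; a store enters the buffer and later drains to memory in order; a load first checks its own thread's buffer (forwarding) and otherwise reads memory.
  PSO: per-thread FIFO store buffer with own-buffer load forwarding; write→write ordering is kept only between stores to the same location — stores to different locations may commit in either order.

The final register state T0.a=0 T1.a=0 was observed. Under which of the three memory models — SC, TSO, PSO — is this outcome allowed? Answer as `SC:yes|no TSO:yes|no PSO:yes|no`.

outcome vector order: (T0.a,T1.a)
SC (3): (0,2) (2,0) (2,2)
TSO (4): (0,0) (0,2) (2,0) (2,2)
PSO (4): (0,0) (0,2) (2,0) (2,2)
target (0,0) ∈ {TSO,PSO}

SC:no TSO:yes PSO:yes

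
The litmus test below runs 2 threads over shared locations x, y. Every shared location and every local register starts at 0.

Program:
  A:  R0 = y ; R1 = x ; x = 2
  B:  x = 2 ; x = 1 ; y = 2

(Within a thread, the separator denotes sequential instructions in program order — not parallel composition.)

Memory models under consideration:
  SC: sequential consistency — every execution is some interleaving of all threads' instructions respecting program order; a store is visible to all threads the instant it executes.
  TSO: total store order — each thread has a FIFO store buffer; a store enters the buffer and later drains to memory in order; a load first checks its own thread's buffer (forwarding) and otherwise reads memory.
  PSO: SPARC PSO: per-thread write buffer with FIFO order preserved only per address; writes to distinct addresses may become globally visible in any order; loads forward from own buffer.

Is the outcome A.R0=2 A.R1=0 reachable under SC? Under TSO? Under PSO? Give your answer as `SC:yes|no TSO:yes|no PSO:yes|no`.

outcome vector order: (A.R0,A.R1)
SC (4): (0,0); (0,1); (0,2); (2,1)
TSO (4): (0,0); (0,1); (0,2); (2,1)
PSO (6): (0,0); (0,1); (0,2); (2,0); (2,1); (2,2)
target (2,0) ∈ {PSO}

SC:no TSO:no PSO:yes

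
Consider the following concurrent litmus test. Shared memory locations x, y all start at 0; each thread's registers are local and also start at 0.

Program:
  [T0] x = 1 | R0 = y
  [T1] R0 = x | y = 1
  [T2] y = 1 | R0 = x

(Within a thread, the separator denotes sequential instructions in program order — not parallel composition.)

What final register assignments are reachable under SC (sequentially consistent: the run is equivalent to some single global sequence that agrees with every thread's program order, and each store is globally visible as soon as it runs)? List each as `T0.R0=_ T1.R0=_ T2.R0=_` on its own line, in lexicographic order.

outcome vector order: (T0.R0,T1.R0,T2.R0)
|SC outcomes| = 6

T0.R0=0 T1.R0=0 T2.R0=1
T0.R0=0 T1.R0=1 T2.R0=1
T0.R0=1 T1.R0=0 T2.R0=0
T0.R0=1 T1.R0=0 T2.R0=1
T0.R0=1 T1.R0=1 T2.R0=0
T0.R0=1 T1.R0=1 T2.R0=1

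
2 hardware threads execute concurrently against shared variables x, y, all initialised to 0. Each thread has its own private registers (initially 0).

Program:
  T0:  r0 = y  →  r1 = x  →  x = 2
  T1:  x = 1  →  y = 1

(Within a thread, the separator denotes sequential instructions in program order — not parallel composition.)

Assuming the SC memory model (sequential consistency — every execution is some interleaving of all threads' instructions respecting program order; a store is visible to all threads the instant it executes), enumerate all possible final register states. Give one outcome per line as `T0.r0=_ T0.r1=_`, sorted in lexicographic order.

outcome vector order: (T0.r0,T0.r1)
|SC outcomes| = 3

T0.r0=0 T0.r1=0
T0.r0=0 T0.r1=1
T0.r0=1 T0.r1=1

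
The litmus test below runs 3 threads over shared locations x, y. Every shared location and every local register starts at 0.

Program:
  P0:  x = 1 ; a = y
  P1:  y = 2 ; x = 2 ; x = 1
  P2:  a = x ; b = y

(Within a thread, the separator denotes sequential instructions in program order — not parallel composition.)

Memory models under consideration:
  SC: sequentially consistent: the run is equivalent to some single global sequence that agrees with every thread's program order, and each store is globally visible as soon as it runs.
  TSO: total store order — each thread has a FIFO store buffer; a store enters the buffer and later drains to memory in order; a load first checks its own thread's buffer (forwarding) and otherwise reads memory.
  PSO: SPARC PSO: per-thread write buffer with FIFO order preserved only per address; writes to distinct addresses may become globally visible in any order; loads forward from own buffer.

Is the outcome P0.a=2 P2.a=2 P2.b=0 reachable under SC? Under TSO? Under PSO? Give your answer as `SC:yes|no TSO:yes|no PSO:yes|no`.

outcome vector order: (P0.a,P2.a,P2.b)
[SC] allowed = {(0,0,0); (0,0,2); (0,1,0); (0,1,2); (0,2,2); (2,0,0); (2,0,2); (2,1,0); (2,1,2); (2,2,2)}
[TSO] allowed = {(0,0,0); (0,0,2); (0,1,0); (0,1,2); (0,2,2); (2,0,0); (2,0,2); (2,1,0); (2,1,2); (2,2,2)}
[PSO] allowed = {(0,0,0); (0,0,2); (0,1,0); (0,1,2); (0,2,0); (0,2,2); (2,0,0); (2,0,2); (2,1,0); (2,1,2); (2,2,0); (2,2,2)}
target (2,2,0) ∈ {PSO}

SC:no TSO:no PSO:yes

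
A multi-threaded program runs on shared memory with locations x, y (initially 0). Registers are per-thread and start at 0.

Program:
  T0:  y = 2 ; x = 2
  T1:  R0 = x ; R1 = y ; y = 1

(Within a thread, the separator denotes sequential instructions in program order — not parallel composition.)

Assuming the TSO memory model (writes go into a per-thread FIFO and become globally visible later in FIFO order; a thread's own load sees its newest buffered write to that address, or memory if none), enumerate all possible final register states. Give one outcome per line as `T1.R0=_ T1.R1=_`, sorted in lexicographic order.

outcome vector order: (T1.R0,T1.R1)
|TSO outcomes| = 3

T1.R0=0 T1.R1=0
T1.R0=0 T1.R1=2
T1.R0=2 T1.R1=2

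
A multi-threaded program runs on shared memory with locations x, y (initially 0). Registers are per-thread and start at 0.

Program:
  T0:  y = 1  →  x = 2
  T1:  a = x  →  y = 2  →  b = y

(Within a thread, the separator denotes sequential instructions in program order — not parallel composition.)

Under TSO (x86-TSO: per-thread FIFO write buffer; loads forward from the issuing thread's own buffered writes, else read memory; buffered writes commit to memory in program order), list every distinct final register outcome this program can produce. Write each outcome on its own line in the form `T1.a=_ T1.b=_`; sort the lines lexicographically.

outcome vector order: (T1.a,T1.b)
|TSO outcomes| = 3

T1.a=0 T1.b=1
T1.a=0 T1.b=2
T1.a=2 T1.b=2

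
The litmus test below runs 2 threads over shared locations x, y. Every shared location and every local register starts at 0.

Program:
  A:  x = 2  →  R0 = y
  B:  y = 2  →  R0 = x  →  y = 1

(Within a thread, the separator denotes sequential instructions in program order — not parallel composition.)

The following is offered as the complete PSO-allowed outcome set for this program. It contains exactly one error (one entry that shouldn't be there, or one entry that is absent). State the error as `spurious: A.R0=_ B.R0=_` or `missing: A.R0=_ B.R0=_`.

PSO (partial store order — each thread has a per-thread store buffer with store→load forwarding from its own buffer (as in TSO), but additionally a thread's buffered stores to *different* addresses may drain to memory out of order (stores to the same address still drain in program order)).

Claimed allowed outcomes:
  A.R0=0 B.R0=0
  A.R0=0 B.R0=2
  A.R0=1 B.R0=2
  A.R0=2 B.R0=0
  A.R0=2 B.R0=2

missing: A.R0=1 B.R0=0

outcome vector order: (A.R0,B.R0)
PSO (6): <0 0> <0 2> <1 0> <1 2> <2 0> <2 2>
PSO∖claimed = {<1 0>}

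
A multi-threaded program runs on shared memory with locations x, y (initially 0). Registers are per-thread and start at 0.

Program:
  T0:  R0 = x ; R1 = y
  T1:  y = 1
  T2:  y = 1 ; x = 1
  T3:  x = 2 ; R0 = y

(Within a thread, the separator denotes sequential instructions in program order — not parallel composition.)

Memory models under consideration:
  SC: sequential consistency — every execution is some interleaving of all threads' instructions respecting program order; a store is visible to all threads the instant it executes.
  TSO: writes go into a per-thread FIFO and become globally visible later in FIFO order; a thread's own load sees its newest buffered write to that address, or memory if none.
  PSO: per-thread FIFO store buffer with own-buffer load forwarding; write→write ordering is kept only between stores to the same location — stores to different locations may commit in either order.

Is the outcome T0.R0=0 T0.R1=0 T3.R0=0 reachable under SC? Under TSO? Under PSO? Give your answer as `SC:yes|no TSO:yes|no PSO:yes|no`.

SC:yes TSO:yes PSO:yes

outcome vector order: (T0.R0,T0.R1,T3.R0)
SC (10): 0/0/0, 0/0/1, 0/1/0, 0/1/1, 1/1/0, 1/1/1, 2/0/0, 2/0/1, 2/1/0, 2/1/1
TSO (10): 0/0/0, 0/0/1, 0/1/0, 0/1/1, 1/1/0, 1/1/1, 2/0/0, 2/0/1, 2/1/0, 2/1/1
PSO (12): 0/0/0, 0/0/1, 0/1/0, 0/1/1, 1/0/0, 1/0/1, 1/1/0, 1/1/1, 2/0/0, 2/0/1, 2/1/0, 2/1/1
target 0/0/0 ∈ {SC,TSO,PSO}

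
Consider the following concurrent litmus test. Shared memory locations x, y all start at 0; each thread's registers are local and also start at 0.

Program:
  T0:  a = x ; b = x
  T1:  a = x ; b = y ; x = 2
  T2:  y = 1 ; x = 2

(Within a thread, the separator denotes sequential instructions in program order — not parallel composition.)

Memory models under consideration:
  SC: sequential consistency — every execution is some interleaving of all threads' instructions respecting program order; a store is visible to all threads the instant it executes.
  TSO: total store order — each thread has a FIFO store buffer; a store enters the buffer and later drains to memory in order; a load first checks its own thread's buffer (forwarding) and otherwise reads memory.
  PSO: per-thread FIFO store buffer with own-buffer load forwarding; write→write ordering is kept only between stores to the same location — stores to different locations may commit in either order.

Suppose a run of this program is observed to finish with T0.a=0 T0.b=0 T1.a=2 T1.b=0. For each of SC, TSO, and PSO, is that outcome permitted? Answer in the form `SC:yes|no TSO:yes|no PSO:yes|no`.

outcome vector order: (T0.a,T0.b,T1.a,T1.b)
SC: 9 outcomes — {(0,0,0,0), (0,0,0,1), (0,0,2,1), (0,2,0,0), (0,2,0,1), (0,2,2,1), (2,2,0,0), (2,2,0,1), (2,2,2,1)}
TSO: 9 outcomes — {(0,0,0,0), (0,0,0,1), (0,0,2,1), (0,2,0,0), (0,2,0,1), (0,2,2,1), (2,2,0,0), (2,2,0,1), (2,2,2,1)}
PSO: 12 outcomes — {(0,0,0,0), (0,0,0,1), (0,0,2,0), (0,0,2,1), (0,2,0,0), (0,2,0,1), (0,2,2,0), (0,2,2,1), (2,2,0,0), (2,2,0,1), (2,2,2,0), (2,2,2,1)}
target (0,0,2,0) ∈ {PSO}

SC:no TSO:no PSO:yes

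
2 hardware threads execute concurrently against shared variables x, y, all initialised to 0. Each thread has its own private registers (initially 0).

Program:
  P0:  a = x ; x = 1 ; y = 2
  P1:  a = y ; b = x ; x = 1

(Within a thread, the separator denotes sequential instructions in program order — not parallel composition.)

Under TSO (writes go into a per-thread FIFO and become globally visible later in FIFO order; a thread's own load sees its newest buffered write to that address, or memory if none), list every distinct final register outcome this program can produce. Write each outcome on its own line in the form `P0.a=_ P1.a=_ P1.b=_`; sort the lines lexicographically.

outcome vector order: (P0.a,P1.a,P1.b)
|TSO outcomes| = 4

P0.a=0 P1.a=0 P1.b=0
P0.a=0 P1.a=0 P1.b=1
P0.a=0 P1.a=2 P1.b=1
P0.a=1 P1.a=0 P1.b=0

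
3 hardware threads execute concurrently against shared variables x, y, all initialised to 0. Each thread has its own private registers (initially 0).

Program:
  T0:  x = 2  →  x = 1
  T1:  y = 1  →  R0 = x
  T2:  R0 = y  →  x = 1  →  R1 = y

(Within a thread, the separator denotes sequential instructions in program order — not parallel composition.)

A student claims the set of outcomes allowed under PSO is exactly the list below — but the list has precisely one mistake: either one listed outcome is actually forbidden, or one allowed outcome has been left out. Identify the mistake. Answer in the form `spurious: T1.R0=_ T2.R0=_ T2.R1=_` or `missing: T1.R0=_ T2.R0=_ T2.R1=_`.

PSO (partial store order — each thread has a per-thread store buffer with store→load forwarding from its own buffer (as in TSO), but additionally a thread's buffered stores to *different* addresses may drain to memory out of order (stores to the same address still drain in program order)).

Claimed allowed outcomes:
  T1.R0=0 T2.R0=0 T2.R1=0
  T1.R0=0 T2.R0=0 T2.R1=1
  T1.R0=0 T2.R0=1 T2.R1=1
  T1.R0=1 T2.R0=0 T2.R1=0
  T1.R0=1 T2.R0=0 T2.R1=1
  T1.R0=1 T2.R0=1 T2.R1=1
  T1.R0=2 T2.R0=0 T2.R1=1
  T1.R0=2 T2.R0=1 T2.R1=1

outcome vector order: (T1.R0,T2.R0,T2.R1)
under PSO → 0/0/0, 0/0/1, 0/1/1, 1/0/0, 1/0/1, 1/1/1, 2/0/0, 2/0/1, 2/1/1
PSO∖claimed = {2/0/0}

missing: T1.R0=2 T2.R0=0 T2.R1=0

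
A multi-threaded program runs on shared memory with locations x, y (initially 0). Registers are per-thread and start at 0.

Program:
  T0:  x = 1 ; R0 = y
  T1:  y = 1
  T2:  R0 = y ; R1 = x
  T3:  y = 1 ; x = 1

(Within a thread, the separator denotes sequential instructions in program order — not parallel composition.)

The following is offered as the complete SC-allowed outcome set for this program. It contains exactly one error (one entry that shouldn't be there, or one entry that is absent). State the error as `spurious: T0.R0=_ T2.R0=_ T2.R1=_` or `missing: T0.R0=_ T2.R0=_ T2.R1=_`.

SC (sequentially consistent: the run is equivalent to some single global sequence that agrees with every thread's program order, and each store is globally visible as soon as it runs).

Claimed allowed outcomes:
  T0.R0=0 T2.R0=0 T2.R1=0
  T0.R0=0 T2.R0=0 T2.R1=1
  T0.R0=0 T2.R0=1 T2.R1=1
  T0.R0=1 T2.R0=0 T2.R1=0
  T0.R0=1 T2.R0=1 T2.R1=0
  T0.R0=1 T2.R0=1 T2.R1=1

missing: T0.R0=1 T2.R0=0 T2.R1=1

outcome vector order: (T0.R0,T2.R0,T2.R1)
[SC] allowed = {<0 0 0>, <0 0 1>, <0 1 1>, <1 0 0>, <1 0 1>, <1 1 0>, <1 1 1>}
SC∖claimed = {<1 0 1>}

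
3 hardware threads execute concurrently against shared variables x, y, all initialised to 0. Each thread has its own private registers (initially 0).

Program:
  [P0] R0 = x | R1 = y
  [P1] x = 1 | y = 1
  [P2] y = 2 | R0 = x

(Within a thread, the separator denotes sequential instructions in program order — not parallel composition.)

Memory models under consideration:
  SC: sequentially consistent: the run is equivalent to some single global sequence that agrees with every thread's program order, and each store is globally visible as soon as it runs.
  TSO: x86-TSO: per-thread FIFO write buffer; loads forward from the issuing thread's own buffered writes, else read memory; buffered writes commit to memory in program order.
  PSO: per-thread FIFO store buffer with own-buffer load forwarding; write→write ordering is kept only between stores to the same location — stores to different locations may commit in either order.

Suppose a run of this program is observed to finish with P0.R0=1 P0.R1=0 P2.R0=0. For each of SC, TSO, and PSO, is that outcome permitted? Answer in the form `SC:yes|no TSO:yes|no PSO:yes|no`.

SC:no TSO:yes PSO:yes

outcome vector order: (P0.R0,P0.R1,P2.R0)
SC: 11 outcomes — {<0 0 0>, <0 0 1>, <0 1 0>, <0 1 1>, <0 2 0>, <0 2 1>, <1 0 1>, <1 1 0>, <1 1 1>, <1 2 0>, <1 2 1>}
TSO: 12 outcomes — {<0 0 0>, <0 0 1>, <0 1 0>, <0 1 1>, <0 2 0>, <0 2 1>, <1 0 0>, <1 0 1>, <1 1 0>, <1 1 1>, <1 2 0>, <1 2 1>}
PSO: 12 outcomes — {<0 0 0>, <0 0 1>, <0 1 0>, <0 1 1>, <0 2 0>, <0 2 1>, <1 0 0>, <1 0 1>, <1 1 0>, <1 1 1>, <1 2 0>, <1 2 1>}
target <1 0 0> ∈ {TSO,PSO}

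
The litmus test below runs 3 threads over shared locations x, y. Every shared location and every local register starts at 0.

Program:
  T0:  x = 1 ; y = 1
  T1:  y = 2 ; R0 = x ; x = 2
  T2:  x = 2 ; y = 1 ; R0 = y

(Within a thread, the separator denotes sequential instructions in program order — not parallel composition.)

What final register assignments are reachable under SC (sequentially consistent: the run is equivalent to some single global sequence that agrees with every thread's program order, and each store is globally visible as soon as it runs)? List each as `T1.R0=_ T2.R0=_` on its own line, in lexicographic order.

outcome vector order: (T1.R0,T2.R0)
|SC outcomes| = 5

T1.R0=0 T2.R0=1
T1.R0=1 T2.R0=1
T1.R0=1 T2.R0=2
T1.R0=2 T2.R0=1
T1.R0=2 T2.R0=2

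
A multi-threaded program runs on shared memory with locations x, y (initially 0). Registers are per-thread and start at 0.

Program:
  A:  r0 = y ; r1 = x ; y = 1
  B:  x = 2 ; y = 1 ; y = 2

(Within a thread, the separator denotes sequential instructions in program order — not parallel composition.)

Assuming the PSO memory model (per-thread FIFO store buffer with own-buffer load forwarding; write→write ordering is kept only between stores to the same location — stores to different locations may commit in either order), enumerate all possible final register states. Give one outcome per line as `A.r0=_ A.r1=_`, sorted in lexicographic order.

A.r0=0 A.r1=0
A.r0=0 A.r1=2
A.r0=1 A.r1=0
A.r0=1 A.r1=2
A.r0=2 A.r1=0
A.r0=2 A.r1=2

outcome vector order: (A.r0,A.r1)
|PSO outcomes| = 6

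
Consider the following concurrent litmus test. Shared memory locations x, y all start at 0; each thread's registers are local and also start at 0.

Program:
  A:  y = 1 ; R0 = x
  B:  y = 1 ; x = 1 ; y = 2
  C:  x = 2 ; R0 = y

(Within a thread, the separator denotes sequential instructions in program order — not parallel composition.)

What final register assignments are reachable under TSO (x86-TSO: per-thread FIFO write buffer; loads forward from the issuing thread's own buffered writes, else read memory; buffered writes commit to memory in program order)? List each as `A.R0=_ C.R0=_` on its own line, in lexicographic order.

A.R0=0 C.R0=0
A.R0=0 C.R0=1
A.R0=0 C.R0=2
A.R0=1 C.R0=0
A.R0=1 C.R0=1
A.R0=1 C.R0=2
A.R0=2 C.R0=0
A.R0=2 C.R0=1
A.R0=2 C.R0=2

outcome vector order: (A.R0,C.R0)
|TSO outcomes| = 9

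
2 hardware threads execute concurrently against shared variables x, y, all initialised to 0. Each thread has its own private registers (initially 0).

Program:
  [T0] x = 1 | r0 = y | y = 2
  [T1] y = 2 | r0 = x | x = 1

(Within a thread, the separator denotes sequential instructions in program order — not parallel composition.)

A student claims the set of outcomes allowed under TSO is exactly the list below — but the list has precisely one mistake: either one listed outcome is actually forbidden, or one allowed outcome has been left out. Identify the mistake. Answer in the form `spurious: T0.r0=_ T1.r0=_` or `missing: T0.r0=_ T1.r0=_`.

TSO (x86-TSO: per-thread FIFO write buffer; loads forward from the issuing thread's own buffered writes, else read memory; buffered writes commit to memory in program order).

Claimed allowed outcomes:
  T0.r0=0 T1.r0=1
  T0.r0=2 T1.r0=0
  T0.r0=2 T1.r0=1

missing: T0.r0=0 T1.r0=0

outcome vector order: (T0.r0,T1.r0)
under TSO → 00, 01, 20, 21
TSO∖claimed = {00}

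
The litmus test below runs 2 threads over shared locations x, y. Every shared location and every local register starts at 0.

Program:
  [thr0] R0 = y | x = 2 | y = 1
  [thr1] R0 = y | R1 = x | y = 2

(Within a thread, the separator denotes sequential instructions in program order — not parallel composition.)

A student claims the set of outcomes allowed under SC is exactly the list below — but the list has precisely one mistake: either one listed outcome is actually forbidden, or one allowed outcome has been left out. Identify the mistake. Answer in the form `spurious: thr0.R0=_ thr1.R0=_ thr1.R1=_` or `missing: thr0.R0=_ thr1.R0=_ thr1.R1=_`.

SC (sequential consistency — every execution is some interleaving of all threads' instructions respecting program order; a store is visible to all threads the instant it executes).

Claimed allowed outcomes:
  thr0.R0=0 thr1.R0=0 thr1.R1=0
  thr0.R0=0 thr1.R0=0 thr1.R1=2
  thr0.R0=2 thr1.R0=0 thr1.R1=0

outcome vector order: (thr0.R0,thr1.R0,thr1.R1)
SC (4): 0/0/0 0/0/2 0/1/2 2/0/0
SC∖claimed = {0/1/2}

missing: thr0.R0=0 thr1.R0=1 thr1.R1=2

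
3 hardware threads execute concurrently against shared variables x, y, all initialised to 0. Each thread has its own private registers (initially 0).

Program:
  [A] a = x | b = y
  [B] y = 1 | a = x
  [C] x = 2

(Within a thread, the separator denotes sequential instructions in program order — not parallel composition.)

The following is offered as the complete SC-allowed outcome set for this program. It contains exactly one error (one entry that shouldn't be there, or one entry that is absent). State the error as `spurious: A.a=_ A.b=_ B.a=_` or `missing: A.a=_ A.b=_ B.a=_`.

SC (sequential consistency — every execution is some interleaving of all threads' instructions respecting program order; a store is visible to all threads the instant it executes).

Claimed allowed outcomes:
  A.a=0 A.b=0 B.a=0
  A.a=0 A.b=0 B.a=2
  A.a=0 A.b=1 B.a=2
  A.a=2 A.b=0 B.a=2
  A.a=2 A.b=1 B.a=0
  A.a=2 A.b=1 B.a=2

outcome vector order: (A.a,A.b,B.a)
SC (7): <0 0 0>; <0 0 2>; <0 1 0>; <0 1 2>; <2 0 2>; <2 1 0>; <2 1 2>
SC∖claimed = {<0 1 0>}

missing: A.a=0 A.b=1 B.a=0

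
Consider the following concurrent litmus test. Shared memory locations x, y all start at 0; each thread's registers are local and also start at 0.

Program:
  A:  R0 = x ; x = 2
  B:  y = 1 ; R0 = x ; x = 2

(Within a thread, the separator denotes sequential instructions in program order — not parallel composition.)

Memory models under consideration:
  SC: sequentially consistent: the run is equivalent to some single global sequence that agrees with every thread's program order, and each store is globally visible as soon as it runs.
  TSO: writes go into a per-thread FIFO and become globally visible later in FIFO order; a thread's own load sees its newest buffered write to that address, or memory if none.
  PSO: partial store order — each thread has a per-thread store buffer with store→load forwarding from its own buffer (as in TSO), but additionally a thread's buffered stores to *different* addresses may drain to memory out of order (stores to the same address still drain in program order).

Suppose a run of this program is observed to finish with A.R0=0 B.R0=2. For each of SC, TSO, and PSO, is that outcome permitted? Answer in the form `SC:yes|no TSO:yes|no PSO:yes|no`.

SC:yes TSO:yes PSO:yes

outcome vector order: (A.R0,B.R0)
SC (3): 00; 02; 20
TSO (3): 00; 02; 20
PSO (3): 00; 02; 20
target 02 ∈ {SC,TSO,PSO}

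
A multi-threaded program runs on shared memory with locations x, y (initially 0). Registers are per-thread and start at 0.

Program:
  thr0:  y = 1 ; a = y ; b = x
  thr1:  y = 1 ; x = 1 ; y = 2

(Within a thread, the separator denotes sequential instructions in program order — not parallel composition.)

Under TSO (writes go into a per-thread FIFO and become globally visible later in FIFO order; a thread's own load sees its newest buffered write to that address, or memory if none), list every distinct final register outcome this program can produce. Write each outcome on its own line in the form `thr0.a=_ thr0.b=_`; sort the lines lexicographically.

outcome vector order: (thr0.a,thr0.b)
|TSO outcomes| = 3

thr0.a=1 thr0.b=0
thr0.a=1 thr0.b=1
thr0.a=2 thr0.b=1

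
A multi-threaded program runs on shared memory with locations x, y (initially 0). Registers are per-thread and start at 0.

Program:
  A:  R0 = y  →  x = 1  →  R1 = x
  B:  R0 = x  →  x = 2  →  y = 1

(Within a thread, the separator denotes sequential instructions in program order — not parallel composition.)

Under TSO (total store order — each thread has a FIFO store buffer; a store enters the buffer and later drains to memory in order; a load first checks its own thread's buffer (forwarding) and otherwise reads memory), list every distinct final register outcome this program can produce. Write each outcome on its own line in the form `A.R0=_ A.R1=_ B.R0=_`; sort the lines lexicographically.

outcome vector order: (A.R0,A.R1,B.R0)
|TSO outcomes| = 5

A.R0=0 A.R1=1 B.R0=0
A.R0=0 A.R1=1 B.R0=1
A.R0=0 A.R1=2 B.R0=0
A.R0=0 A.R1=2 B.R0=1
A.R0=1 A.R1=1 B.R0=0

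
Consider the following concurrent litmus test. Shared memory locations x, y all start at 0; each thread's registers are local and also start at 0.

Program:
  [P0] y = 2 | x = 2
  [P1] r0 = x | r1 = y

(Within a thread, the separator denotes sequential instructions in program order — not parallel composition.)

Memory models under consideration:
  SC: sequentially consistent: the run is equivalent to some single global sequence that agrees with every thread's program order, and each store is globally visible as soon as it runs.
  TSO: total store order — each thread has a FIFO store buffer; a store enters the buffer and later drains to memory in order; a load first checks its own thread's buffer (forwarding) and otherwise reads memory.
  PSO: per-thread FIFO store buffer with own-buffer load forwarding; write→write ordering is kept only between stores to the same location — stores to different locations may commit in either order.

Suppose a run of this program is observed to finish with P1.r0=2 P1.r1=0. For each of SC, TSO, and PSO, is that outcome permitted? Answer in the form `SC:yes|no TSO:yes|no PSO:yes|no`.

SC:no TSO:no PSO:yes

outcome vector order: (P1.r0,P1.r1)
SC (3): 00; 02; 22
TSO (3): 00; 02; 22
PSO (4): 00; 02; 20; 22
target 20 ∈ {PSO}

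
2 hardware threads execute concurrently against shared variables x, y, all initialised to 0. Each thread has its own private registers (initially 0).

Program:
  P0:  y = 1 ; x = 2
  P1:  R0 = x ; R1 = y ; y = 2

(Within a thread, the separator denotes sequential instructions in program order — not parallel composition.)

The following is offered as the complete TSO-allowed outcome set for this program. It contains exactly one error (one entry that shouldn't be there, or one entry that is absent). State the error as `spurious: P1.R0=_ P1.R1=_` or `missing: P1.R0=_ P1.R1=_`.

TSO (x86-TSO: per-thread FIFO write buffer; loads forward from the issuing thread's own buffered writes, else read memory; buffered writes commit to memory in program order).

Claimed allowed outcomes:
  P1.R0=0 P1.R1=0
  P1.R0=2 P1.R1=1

outcome vector order: (P1.R0,P1.R1)
TSO (3): <0 0>; <0 1>; <2 1>
TSO∖claimed = {<0 1>}

missing: P1.R0=0 P1.R1=1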